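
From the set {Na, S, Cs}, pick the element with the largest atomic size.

Cs

Na is in period 3, group 1; S is in period 3, group 16; Cs is in period 6, group 1.
Moving right in a period, electrons are added to the same shell under a stronger nuclear pull, so atoms get smaller; moving down, a new shell is opened and atoms get larger.
These span different periods and groups, so the two trends combine.
Na > S: both are in period 3; the period trend gives Na the larger value.
Cs > Na: they share group 1; the group trend gives Cs the larger value.
For reference (pm): Na 155, S 103, Cs 232.
The largest atomic size among these belongs to Cs.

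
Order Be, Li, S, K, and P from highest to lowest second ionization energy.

Li > K > S > P > Be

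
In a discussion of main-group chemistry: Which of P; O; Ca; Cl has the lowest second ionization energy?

The second ionization energy removes an electron from the +1 ion. For each element: P⁺ still has 4 valence electrons; O⁺ still has 5 valence electrons; Ca⁺ still has 1 valence electron; Cl⁺ still has 6 valence electrons.
All are still removing valence electrons, so compare the +1 ions as you would atoms: IE_2 generally rises across a period (higher Z_eff) and falls down a group (larger shell), subject to the usual subshell exceptions.
Valence configurations: P⁺ [Ne]3s²3p², O⁺ [He]2s²2p³, Ca⁺ [Ar]4s¹, Cl⁺ [Ne]3s²3p⁴.
The numbers (kJ/mol): P 1907, O 3388, Ca 1145, Cl 2298.
Hence IE_2: Ca < P < Cl < O.

Ca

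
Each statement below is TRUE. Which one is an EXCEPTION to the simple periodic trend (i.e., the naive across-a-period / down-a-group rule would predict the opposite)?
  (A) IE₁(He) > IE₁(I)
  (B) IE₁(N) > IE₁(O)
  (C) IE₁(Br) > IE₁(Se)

The general trend: first ionisation energy increases across a period and decreases down a group.
(A) He (period 1, group 18) vs I (period 5, group 17): the stated order agrees with the simple trend.
(B) N (period 2, group 15) vs O (period 2, group 16): the stated order contradicts the simple trend.
(C) Br (period 4, group 17) vs Se (period 4, group 16): the stated order agrees with the simple trend.
The exception is (B): pairing an electron in O's 2p⁴ costs repulsion energy, so O ionizes more easily than half-filled N (2p³).

(B)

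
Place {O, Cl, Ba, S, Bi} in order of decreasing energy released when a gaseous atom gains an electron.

Cl > S > O > Bi > Ba

O is in period 2, group 16; S is in period 3, group 16; Cl is in period 3, group 17; Ba is in period 6, group 2; Bi is in period 6, group 15.
Atoms with high Z_eff and room in the valence shell (especially the halogens) have the most exothermic electron affinities.
Neither a single period nor a single group — weigh both effects.
Bi > Ba: both are in period 6; the period trend gives Bi the larger value.
O > Bi: relative to Bi, both the across-period and down-group shifts push O's electron affinity up.
S > O: this pair runs against the simple trend — see the exception note.
Cl > S: Cl lies to the right of S in period 3, so the across-period effect alone puts Cl higher.
Note the exception: S has a higher electron affinity than O, contrary to the simple trend — the compact 2p subshell of O repels the added electron more than S's larger 3p does.
Approximate values (kJ/mol): O 141, S 200, Cl 349, Ba 14, Bi 91.
So from highest to lowest: Cl > S > O > Bi > Ba.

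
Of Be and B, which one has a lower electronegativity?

Electronegativity increases across a period and decreases down a group, tracking effective nuclear charge and atomic size.
All lie in period 2, so electronegativity increases left to right.
So Be has the lower electronegativity (Be < B).

Be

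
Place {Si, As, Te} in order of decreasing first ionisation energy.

As > Te > Si

IE₁ increases left→right with effective nuclear charge and decreases top→bottom as the valence shell moves farther out.
A diagonal step moves right (one effect) and down (the opposite effect) at once.
Te > Si: the two effects oppose for this pair; the across-period effect wins (869 vs 786 kJ/mol).
As > Te: period and group pull opposite ways; the down-group shift dominates (947 vs 869 kJ/mol).
Tabulated first ionization energy (kJ/mol): Si 786, As 947, Te 869.
So from highest to lowest: As > Te > Si.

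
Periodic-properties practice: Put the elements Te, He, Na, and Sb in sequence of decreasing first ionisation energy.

He, Te, Sb, Na

He is in period 1, group 18; Na is in period 3, group 1; Sb is in period 5, group 15; Te is in period 5, group 16.
Across a period the outer electron is held more tightly (higher IE₁); down a group it sits in a higher shell, more shielded, and comes off more easily.
Here both period and group differ, so the two effects have to be weighed against each other.
Sb > Na: the two effects oppose for this pair; the across-period effect wins (831 vs 496 kJ/mol).
Te > Sb: Te lies to the right of Sb in period 5, so the across-period effect alone puts Te higher.
He > Te: both effects reinforce here, so He is clearly the higher of the two.
For reference (kJ/mol): He 2372, Na 496, Sb 831, Te 869.
So from highest to lowest: He > Te > Sb > Na.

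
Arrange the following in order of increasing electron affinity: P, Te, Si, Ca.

Ca < P < Si < Te

Si is in period 3, group 14; P is in period 3, group 15; Ca is in period 4, group 2; Te is in period 5, group 16.
Adding an electron releases more energy for atoms nearer the top right (short of the noble gases).
Neither a single period nor a single group — weigh both effects.
P > Ca: both effects reinforce here, so P is clearly the higher of the two.
Si > P: this pair runs against the simple trend — see the exception note.
Te > Si: the two effects oppose for this pair; the across-period effect wins (190 vs 134 kJ/mol).
Note the exception: Si has a higher electron affinity than P, contrary to the simple trend — adding an electron to P's half-filled 3p³ is unfavourable, so Si (3p²) has the more exothermic EA.
Approximate values (kJ/mol): Si 134, P 72, Ca 2, Te 190.
So from lowest to highest: Ca < P < Si < Te.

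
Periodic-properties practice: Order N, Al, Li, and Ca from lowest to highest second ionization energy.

Ca < Al < N < Li

After 1 electron has been removed, what remains? N⁺ still has 4 valence electrons; Al⁺ still has 2 valence electrons; Li⁺ is the bare [He] core; Ca⁺ still has 1 valence electron.
Core electrons are held far more tightly than valence electrons, so Li tops the IE_2 order.
Valence configurations: N⁺ [He]2s²2p², Al⁺ [Ne]3s², Ca⁺ [Ar]4s¹.
Approximate IE_2 values (kJ/mol): N 2856, Al 1817, Li 7298, Ca 1145.
Hence IE_2: Ca < Al < N < Li.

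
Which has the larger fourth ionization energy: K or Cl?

K

Consider each +3 ion: K³⁺ is already 2 electrons into the core; Cl³⁺ still has 4 valence electrons.
Breaking into a closed-shell core is much more expensive than removing a leftover valence electron — K has the largest IE_4 here.
The numbers (kJ/mol): K 5877, Cl 5159.
So the fourth ionization energies run Cl < K.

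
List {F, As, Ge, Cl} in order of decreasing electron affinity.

F is in period 2, group 17; Cl is in period 3, group 17; Ge is in period 4, group 14; As is in period 4, group 15.
EA tends to increase across a period and decrease down a group, though the pattern is less regular than for IE or radius.
Neither a single period nor a single group — weigh both effects.
Ge > As: this pair runs against the simple trend — see the exception note.
F > Ge: relative to Ge, both the across-period and down-group shifts push F's electron affinity up.
Cl > F: this pair runs against the simple trend — see the exception note.
Note the exception: Ge has a higher electron affinity than As, contrary to the simple trend — adding an electron to As's half-filled 4p³ is unfavourable, so Ge (4p²) has the more exothermic EA.
Note the exception: Cl has a higher electron affinity than F, contrary to the simple trend — F's small 2p subshell makes the incoming electron feel strong e⁻–e⁻ repulsion, so Cl actually releases more energy on gaining an electron.
Tabulated electron affinity (kJ/mol): F 328, Cl 349, Ge 119, As 78.
So from highest to lowest: Cl > F > Ge > As.

Cl > F > Ge > As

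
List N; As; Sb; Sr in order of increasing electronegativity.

EN rises left→right (higher Z_eff, smaller atoms) and falls top→bottom (larger, more shielded atoms).
These span different periods and groups, so the two trends combine.
Sb > Sr: both are in period 5; the period trend gives Sb the larger value.
As > Sb: they share group 15; the group trend gives As the larger value.
N > As: they share group 15; the group trend gives N the larger value.
For reference (Pauling): N 3.04, As 2.18, Sr 0.95, Sb 2.05.
So from lowest to highest: Sr < Sb < As < N.

Sr < Sb < As < N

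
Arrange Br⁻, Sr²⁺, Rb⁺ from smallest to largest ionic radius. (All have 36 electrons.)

Sr²⁺, Rb⁺, Br⁻

All of these have 36 electrons, so size is governed by nuclear charge alone: the more protons, the stronger the pull on the same electron cloud, and the smaller the ion.
Nuclear charges: Sr²⁺ (Z=38), Rb⁺ (Z=37), Br⁻ (Z=35).
Smallest to largest: Sr²⁺ < Rb⁺ < Br⁻.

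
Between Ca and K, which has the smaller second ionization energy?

Ca

The second ionization energy removes an electron from the +1 ion. For each element: Ca⁺ still has 1 valence electron; K⁺ is the bare [Ar] core.
Pulling an electron out of a noble-gas core costs far more than removing a remaining valence electron, so K sits at the high end of IE_2.
The numbers (kJ/mol): Ca 1145, K 3052.
So the second ionization energies run Ca < K.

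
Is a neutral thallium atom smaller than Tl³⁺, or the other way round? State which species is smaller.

Forming Tl³⁺ removes 3 electrons from Tl. Fewer electrons for the same nuclear charge means less shielding and a higher Z_eff on the remaining electrons, and for main-group metals the entire outer shell is lost.
A cation is smaller than its parent atom: Tl³⁺ < Tl.

Tl³⁺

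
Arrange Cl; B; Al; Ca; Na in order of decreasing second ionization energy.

Na > B > Cl > Al > Ca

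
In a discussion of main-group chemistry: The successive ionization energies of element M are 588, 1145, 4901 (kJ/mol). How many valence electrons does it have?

Look for the largest jump between consecutive ionization energies: IE3/IE2 ≈ 4.3, far larger than any earlier ratio.
That jump marks the point where a core electron is being removed. So the atom has 2 valence electrons.

2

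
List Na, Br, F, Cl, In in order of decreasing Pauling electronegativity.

Electronegativity increases across a period and decreases down a group, tracking effective nuclear charge and atomic size.
These span different periods and groups, so the two trends combine.
In > Na: period and group pull opposite ways; the across-period shift dominates (1.78 vs 0.93).
Br > In: both effects reinforce here, so Br is clearly the higher of the two.
Cl > Br: they share group 17; the group trend gives Cl the larger value.
F > Cl: F sits above Cl in group 17, so the down-group effect alone puts F higher.
Approximate values (Pauling): F 3.98, Na 0.93, Cl 3.16, Br 2.96, In 1.78.
So from highest to lowest: F > Cl > Br > In > Na.

F, Cl, Br, In, Na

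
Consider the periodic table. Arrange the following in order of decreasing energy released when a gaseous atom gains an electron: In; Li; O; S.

S > O > Li > In

Li is in period 2, group 1; O is in period 2, group 16; S is in period 3, group 16; In is in period 5, group 13.
Electron affinity generally becomes more exothermic across a period toward the halogens and less exothermic down a group.
These span different periods and groups, so the two trends combine.
Li > In: the two effects oppose for this pair; the down-group effect wins (60 vs 29 kJ/mol).
O > Li: both are in period 2; the period trend gives O the larger value.
S > O: this pair runs against the simple trend — see the exception note.
Note the exception: S has a higher electron affinity than O, contrary to the simple trend — the compact 2p subshell of O repels the added electron more than S's larger 3p does.
For reference (kJ/mol): Li 60, O 141, S 200, In 29.
So from highest to lowest: S > O > Li > In.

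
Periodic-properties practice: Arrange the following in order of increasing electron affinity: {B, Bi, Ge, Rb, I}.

B is in period 2, group 13; Ge is in period 4, group 14; Rb is in period 5, group 1; I is in period 5, group 17; Bi is in period 6, group 15.
Atoms with high Z_eff and room in the valence shell (especially the halogens) have the most exothermic electron affinities.
Here both period and group differ, so the two effects have to be weighed against each other.
Rb > B: this pair runs against the simple trend — see the exception note.
Bi > Rb: the two effects oppose for this pair; the across-period effect wins (91 vs 47 kJ/mol).
Ge > Bi: the two effects oppose for this pair; the down-group effect wins (119 vs 91 kJ/mol).
I > Ge: the two effects oppose for this pair; the across-period effect wins (295 vs 119 kJ/mol).
Note the exception: Rb has a higher electron affinity than B, contrary to the simple trend — B's ns²np¹ configuration gives only a small electron affinity — the sparsely filled np subshell binds an added electron weakly.
Approximate values (kJ/mol): B 27, Ge 119, Rb 47, I 295, Bi 91.
So from lowest to highest: B < Rb < Bi < Ge < I.

B < Rb < Bi < Ge < I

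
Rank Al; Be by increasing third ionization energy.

Al < Be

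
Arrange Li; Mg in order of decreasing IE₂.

Li, Mg

IE_2 is the cost of taking one more electron from the +1 cation: Li⁺ is the bare [He] core; Mg⁺ still has 1 valence electron.
Core electrons are held far more tightly than valence electrons, so Li tops the IE_2 order.
Approximate IE_2 values (kJ/mol): Li 7298, Mg 1451.
Hence IE_2: Mg < Li.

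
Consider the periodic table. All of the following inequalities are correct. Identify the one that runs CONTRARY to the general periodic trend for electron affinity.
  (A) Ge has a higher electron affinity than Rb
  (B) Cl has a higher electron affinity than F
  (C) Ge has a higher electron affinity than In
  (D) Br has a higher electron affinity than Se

(B)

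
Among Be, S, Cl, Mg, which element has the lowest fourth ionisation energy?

S

The fourth ionization energy removes an electron from the +3 ion. For each element: Be³⁺ is already 1 electron into the core; S³⁺ still has 3 valence electrons; Cl³⁺ still has 4 valence electrons; Mg³⁺ is already 1 electron into the core.
Breaking into a closed-shell core is much more expensive than removing a leftover valence electron — Mg and Be have the largest IE_4 here.
Valence configurations: S³⁺ [Ne]3s²3p¹, Cl³⁺ [Ne]3s²3p².
Tabulated IE_4 (kJ/mol): Be 21007, S 4556, Cl 5159, Mg 10543.
Overall IE_4 order: S < Cl < Mg < Be.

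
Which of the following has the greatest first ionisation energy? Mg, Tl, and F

F

F is in period 2, group 17; Mg is in period 3, group 2; Tl is in period 6, group 13.
First ionization energy rises across a period (greater Z_eff holds electrons more tightly) and falls down a group (valence electrons are farther from the nucleus).
Neither a single period nor a single group — weigh both effects.
Mg > Tl: period and group pull opposite ways; the down-group shift dominates (738 vs 589 kJ/mol).
F > Mg: relative to Mg, both the across-period and down-group shifts push F's first ionization energy up.
Approximate values (kJ/mol): F 1681, Mg 738, Tl 589.
The greatest first ionisation energy among these belongs to F.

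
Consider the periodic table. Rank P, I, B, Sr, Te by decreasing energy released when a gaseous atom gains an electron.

B is in period 2, group 13; P is in period 3, group 15; Sr is in period 5, group 2; Te is in period 5, group 16; I is in period 5, group 17.
Atoms with high Z_eff and room in the valence shell (especially the halogens) have the most exothermic electron affinities.
Neither a single period nor a single group — weigh both effects.
B > Sr: both effects reinforce here, so B is clearly the higher of the two.
P > B: period and group pull opposite ways; the across-period shift dominates (72 vs 27 kJ/mol).
Te > P: the two effects oppose for this pair; the across-period effect wins (190 vs 72 kJ/mol).
I > Te: I lies to the right of Te in period 5, so the across-period effect alone puts I higher.
Tabulated electron affinity (kJ/mol): B 27, P 72, Sr 5, Te 190, I 295.
So from highest to lowest: I > Te > P > B > Sr.

I > Te > P > B > Sr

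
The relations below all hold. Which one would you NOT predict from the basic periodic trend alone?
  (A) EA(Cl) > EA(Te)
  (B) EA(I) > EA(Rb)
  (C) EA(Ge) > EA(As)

The general trend: electron affinity increases across a period and decreases down a group.
(A) Cl (period 3, group 17) vs Te (period 5, group 16): the stated order agrees with the simple trend.
(B) I (period 5, group 17) vs Rb (period 5, group 1): the stated order agrees with the simple trend.
(C) Ge (period 4, group 14) vs As (period 4, group 15): the stated order contradicts the simple trend.
The exception is (C): adding an electron to As's half-filled 4p³ is unfavourable, so Ge (4p²) has the more exothermic EA.

(C)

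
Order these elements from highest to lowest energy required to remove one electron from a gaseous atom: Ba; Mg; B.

Across a period the outer electron is held more tightly (higher IE₁); down a group it sits in a higher shell, more shielded, and comes off more easily.
These span different periods and groups, so the two trends combine.
Mg > Ba: Mg sits above Ba in group 2, so the down-group effect alone puts Mg higher.
B > Mg: both effects reinforce here, so B is clearly the higher of the two.
Approximate values (kJ/mol): B 801, Mg 738, Ba 503.
So from highest to lowest: B > Mg > Ba.

B > Mg > Ba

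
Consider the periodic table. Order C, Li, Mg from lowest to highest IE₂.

Consider each +1 ion: C⁺ still has 3 valence electrons; Li⁺ is the bare [He] core; Mg⁺ still has 1 valence electron.
Core electrons are held far more tightly than valence electrons, so Li tops the IE_2 order.
Valence configurations: C⁺ [He]2s²2p¹, Mg⁺ [Ne]3s¹.
Approximate IE_2 values (kJ/mol): C 2353, Li 7298, Mg 1451.
Putting it together, IE_2: Mg < C < Li.

Mg, C, Li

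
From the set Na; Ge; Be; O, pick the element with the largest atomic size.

Na

Moving right in a period, electrons are added to the same shell under a stronger nuclear pull, so atoms get smaller; moving down, a new shell is opened and atoms get larger.
These span different periods and groups, so the two trends combine.
Be > O: Be lies to the left of O in period 2, so the across-period effect alone puts Be larger.
Ge > Be: period and group pull opposite ways; the down-group shift dominates (121 vs 102 pm).
Na > Ge: period and group pull opposite ways; the across-period shift dominates (155 vs 121 pm).
Approximate values (pm): Be 102, O 63, Na 155, Ge 121.
The largest atomic size among these belongs to Na.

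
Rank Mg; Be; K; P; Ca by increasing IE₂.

Ca < Mg < Be < P < K

The second ionization energy removes an electron from the +1 ion. For each element: Mg⁺ still has 1 valence electron; Be⁺ still has 1 valence electron; K⁺ is the bare [Ar] core; P⁺ still has 4 valence electrons; Ca⁺ still has 1 valence electron.
Core electrons are held far more tightly than valence electrons, so K tops the IE_2 order.
Valence configurations: Mg⁺ [Ne]3s¹, Be⁺ [He]2s¹, P⁺ [Ne]3s²3p², Ca⁺ [Ar]4s¹.
Approximate IE_2 values (kJ/mol): Mg 1451, Be 1757, K 3052, P 1907, Ca 1145.
So the second ionization energies run Ca < Mg < Be < P < K.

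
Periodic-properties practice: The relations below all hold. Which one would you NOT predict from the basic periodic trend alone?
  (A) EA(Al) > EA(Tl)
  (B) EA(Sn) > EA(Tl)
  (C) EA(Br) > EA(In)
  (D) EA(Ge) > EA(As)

(D)

The general trend: electron affinity increases across a period and decreases down a group.
(A) Al (period 3, group 13) vs Tl (period 6, group 13): the stated order agrees with the simple trend.
(B) Sn (period 5, group 14) vs Tl (period 6, group 13): the stated order agrees with the simple trend.
(C) Br (period 4, group 17) vs In (period 5, group 13): the stated order agrees with the simple trend.
(D) Ge (period 4, group 14) vs As (period 4, group 15): the stated order contradicts the simple trend.
The exception is (D): adding an electron to As's half-filled 4p³ is unfavourable, so Ge (4p²) has the more exothermic EA.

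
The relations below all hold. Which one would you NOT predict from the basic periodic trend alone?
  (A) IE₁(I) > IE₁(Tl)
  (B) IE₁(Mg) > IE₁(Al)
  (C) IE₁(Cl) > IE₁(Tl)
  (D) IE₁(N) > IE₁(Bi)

(B)

The general trend: first ionisation energy increases across a period and decreases down a group.
(A) I (period 5, group 17) vs Tl (period 6, group 13): the stated order agrees with the simple trend.
(B) Mg (period 3, group 2) vs Al (period 3, group 13): the stated order contradicts the simple trend.
(C) Cl (period 3, group 17) vs Tl (period 6, group 13): the stated order agrees with the simple trend.
(D) N (period 2, group 15) vs Bi (period 6, group 15): the stated order agrees with the simple trend.
The exception is (B): Al's single 3p electron is easier to remove than one from Mg's filled 3s².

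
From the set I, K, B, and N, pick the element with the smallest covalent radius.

N

B is in period 2, group 13; N is in period 2, group 15; K is in period 4, group 1; I is in period 5, group 17.
Radius decreases left→right (rising Z_eff, same n) and increases top→bottom (higher n).
Here both period and group differ, so the two effects have to be weighed against each other.
B > N: B lies to the left of N in period 2, so the across-period effect alone puts B larger.
I > B: period and group pull opposite ways; the down-group shift dominates (133 vs 85 pm).
K > I: the two effects oppose for this pair; the across-period effect wins (196 vs 133 pm).
For reference (pm): B 85, N 71, K 196, I 133.
The smallest covalent radius among these belongs to N.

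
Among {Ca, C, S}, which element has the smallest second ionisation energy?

Consider each +1 ion: Ca⁺ still has 1 valence electron; C⁺ still has 3 valence electrons; S⁺ still has 5 valence electrons.
All are still removing valence electrons, so compare the +1 ions as you would atoms: IE_2 generally rises across a period (higher Z_eff) and falls down a group (larger shell), subject to the usual subshell exceptions.
Valence configurations: Ca⁺ [Ar]4s¹, C⁺ [He]2s²2p¹, S⁺ [Ne]3s²3p³.
Tabulated IE_2 (kJ/mol): Ca 1145, C 2353, S 2252.
Overall IE_2 order: Ca < S < C.

Ca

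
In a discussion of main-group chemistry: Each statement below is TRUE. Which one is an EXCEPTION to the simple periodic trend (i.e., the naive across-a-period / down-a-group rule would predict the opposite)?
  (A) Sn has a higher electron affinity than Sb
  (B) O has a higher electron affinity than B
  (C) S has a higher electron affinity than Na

The general trend: electron affinity increases across a period and decreases down a group.
(A) Sn (period 5, group 14) vs Sb (period 5, group 15): the stated order contradicts the simple trend.
(B) O (period 2, group 16) vs B (period 2, group 13): the stated order agrees with the simple trend.
(C) S (period 3, group 16) vs Na (period 3, group 1): the stated order agrees with the simple trend.
The exception is (A): adding an electron to Sb's half-filled 5p³ is unfavourable, so Sn has the more exothermic EA.

(A)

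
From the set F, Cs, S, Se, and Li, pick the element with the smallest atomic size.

Li is in period 2, group 1; F is in period 2, group 17; S is in period 3, group 16; Se is in period 4, group 16; Cs is in period 6, group 1.
Radius decreases left→right (rising Z_eff, same n) and increases top→bottom (higher n).
Here both period and group differ, so the two effects have to be weighed against each other.
S > F: relative to F, both the across-period and down-group shifts push S's atomic radius up.
Se > S: they share group 16; the group trend gives Se the larger value.
Li > Se: the two effects oppose for this pair; the across-period effect wins (133 vs 116 pm).
Cs > Li: Cs sits below Li in group 1, so the down-group effect alone puts Cs larger.
Tabulated atomic radius (pm): Li 133, F 64, S 103, Se 116, Cs 232.
The smallest atomic size among these belongs to F.

F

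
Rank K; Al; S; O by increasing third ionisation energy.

Al, S, K, O

After 2 electrons have been removed, what remains? K²⁺ is already 1 electron into the core; Al²⁺ still has 1 valence electron; S²⁺ still has 4 valence electrons; O²⁺ still has 4 valence electrons.
Usually core removal costs more than valence removal, but here the competition is close: a tightly held n=2 valence electron can cost more to remove than an n=3 core electron, so the actual values have to decide it.
Valence configurations: Al²⁺ [Ne]3s¹, S²⁺ [Ne]3s²3p², O²⁺ [He]2s²2p².
The numbers (kJ/mol): K 4420, Al 2745, S 3357, O 5300.
Putting it together, IE_3: Al < S < K < O.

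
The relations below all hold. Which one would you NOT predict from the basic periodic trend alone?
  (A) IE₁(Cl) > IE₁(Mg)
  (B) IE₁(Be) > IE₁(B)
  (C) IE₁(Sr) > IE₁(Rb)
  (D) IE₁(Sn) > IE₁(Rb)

(B)

The general trend: first ionization energy increases across a period and decreases down a group.
(A) Cl (period 3, group 17) vs Mg (period 3, group 2): the stated order agrees with the simple trend.
(B) Be (period 2, group 2) vs B (period 2, group 13): the stated order contradicts the simple trend.
(C) Sr (period 5, group 2) vs Rb (period 5, group 1): the stated order agrees with the simple trend.
(D) Sn (period 5, group 14) vs Rb (period 5, group 1): the stated order agrees with the simple trend.
The exception is (B): removing B's lone 2p electron is easier than breaking Be's filled 2s².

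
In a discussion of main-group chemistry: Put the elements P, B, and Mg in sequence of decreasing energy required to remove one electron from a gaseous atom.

P, B, Mg

B is in period 2, group 13; Mg is in period 3, group 2; P is in period 3, group 15.
Across a period the outer electron is held more tightly (higher IE₁); down a group it sits in a higher shell, more shielded, and comes off more easily.
These span different periods and groups, so the two trends combine.
B > Mg: relative to Mg, both the across-period and down-group shifts push B's first ionization energy up.
P > B: period and group pull opposite ways; the across-period shift dominates (1012 vs 801 kJ/mol).
For reference (kJ/mol): B 801, Mg 738, P 1012.
So from highest to lowest: P > B > Mg.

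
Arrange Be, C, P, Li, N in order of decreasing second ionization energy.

Consider each +1 ion: Be⁺ still has 1 valence electron; C⁺ still has 3 valence electrons; P⁺ still has 4 valence electrons; Li⁺ is the bare [He] core; N⁺ still has 4 valence electrons.
Breaking into a closed-shell core is much more expensive than removing a leftover valence electron — Li has the largest IE_2 here.
Valence configurations: Be⁺ [He]2s¹, C⁺ [He]2s²2p¹, P⁺ [Ne]3s²3p², N⁺ [He]2s²2p².
Approximate IE_2 values (kJ/mol): Be 1757, C 2353, P 1907, Li 7298, N 2856.
Overall IE_2 order: Be < P < C < N < Li.

Li > N > C > P > Be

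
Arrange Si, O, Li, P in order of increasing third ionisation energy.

Consider each +2 ion: Si²⁺ still has 2 valence electrons; O²⁺ still has 4 valence electrons; Li²⁺ is already 1 electron into the core; P²⁺ still has 3 valence electrons.
Breaking into a closed-shell core is much more expensive than removing a leftover valence electron — Li has the largest IE_3 here.
Valence configurations: Si²⁺ [Ne]3s², O²⁺ [He]2s²2p², P²⁺ [Ne]3s²3p¹.
P²⁺ loses a lone 3p electron whereas Si²⁺ must break into a filled 3s² pair, so IE_3(Si) > IE_3(P) even though P has the higher nuclear charge.
The numbers (kJ/mol): Si 3232, O 5300, Li 11815, P 2914.
Hence IE_3: P < Si < O < Li.

P, Si, O, Li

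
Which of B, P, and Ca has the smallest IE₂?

After 1 electron has been removed, what remains? B⁺ still has 2 valence electrons; P⁺ still has 4 valence electrons; Ca⁺ still has 1 valence electron.
All are still removing valence electrons, so compare the +1 ions as you would atoms: IE_2 generally rises across a period (higher Z_eff) and falls down a group (larger shell), subject to the usual subshell exceptions.
Valence configurations: B⁺ [He]2s², P⁺ [Ne]3s²3p², Ca⁺ [Ar]4s¹.
Approximate IE_2 values (kJ/mol): B 2427, P 1907, Ca 1145.
Overall IE_2 order: Ca < P < B.

Ca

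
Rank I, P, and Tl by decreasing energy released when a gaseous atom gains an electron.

P is in period 3, group 15; I is in period 5, group 17; Tl is in period 6, group 13.
EA tends to increase across a period and decrease down a group, though the pattern is less regular than for IE or radius.
Neither a single period nor a single group — weigh both effects.
P > Tl: relative to Tl, both the across-period and down-group shifts push P's electron affinity up.
I > P: period and group pull opposite ways; the across-period shift dominates (295 vs 72 kJ/mol).
Approximate values (kJ/mol): P 72, I 295, Tl 19.
So from highest to lowest: I > P > Tl.

I > P > Tl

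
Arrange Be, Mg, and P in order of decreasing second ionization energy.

P > Be > Mg

After 1 electron has been removed, what remains? Be⁺ still has 1 valence electron; Mg⁺ still has 1 valence electron; P⁺ still has 4 valence electrons.
All are still removing valence electrons, so compare the +1 ions as you would atoms: IE_2 generally rises across a period (higher Z_eff) and falls down a group (larger shell), subject to the usual subshell exceptions.
Valence configurations: Be⁺ [He]2s¹, Mg⁺ [Ne]3s¹, P⁺ [Ne]3s²3p².
Approximate IE_2 values (kJ/mol): Be 1757, Mg 1451, P 1907.
Hence IE_2: Mg < Be < P.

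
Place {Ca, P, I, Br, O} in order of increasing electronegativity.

Ca, P, I, Br, O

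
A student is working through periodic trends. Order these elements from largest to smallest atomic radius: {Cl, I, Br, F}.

I, Br, Cl, F

F is in period 2, group 17; Cl is in period 3, group 17; Br is in period 4, group 17; I is in period 5, group 17.
Across a period the added protons contract the valence shell; down a group each new principal shell makes the atom larger.
All are in group 17, so atomic radius increases down the group.
So from largest to smallest: I > Br > Cl > F.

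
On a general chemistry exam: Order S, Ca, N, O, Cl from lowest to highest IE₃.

S, Cl, N, Ca, O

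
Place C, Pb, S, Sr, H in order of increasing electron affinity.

Sr < Pb < H < C < S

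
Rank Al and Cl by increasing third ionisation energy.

Consider each +2 ion: Al²⁺ still has 1 valence electron; Cl²⁺ still has 5 valence electrons.
All are still removing valence electrons, so compare the +2 ions as you would atoms: IE_3 generally rises across a period (higher Z_eff) and falls down a group (larger shell), subject to the usual subshell exceptions.
Valence configurations: Al²⁺ [Ne]3s¹, Cl²⁺ [Ne]3s²3p³.
The numbers (kJ/mol): Al 2745, Cl 3822.
Hence IE_3: Al < Cl.

Al < Cl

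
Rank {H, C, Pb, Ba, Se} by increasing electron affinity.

Ba, Pb, H, C, Se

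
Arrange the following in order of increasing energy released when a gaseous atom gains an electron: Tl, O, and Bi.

Tl, Bi, O

O is in period 2, group 16; Tl is in period 6, group 13; Bi is in period 6, group 15.
Atoms with high Z_eff and room in the valence shell (especially the halogens) have the most exothermic electron affinities.
Here both period and group differ, so the two effects have to be weighed against each other.
Bi > Tl: both are in period 6; the period trend gives Bi the larger value.
O > Bi: relative to Bi, both the across-period and down-group shifts push O's electron affinity up.
For reference (kJ/mol): O 141, Tl 19, Bi 91.
So from lowest to highest: Tl < Bi < O.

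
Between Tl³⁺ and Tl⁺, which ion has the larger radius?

Both ions have Z = 81 protons, but Tl³⁺ has lost more electrons, so its remaining electrons feel a larger effective nuclear charge per electron and are pulled in more tightly.
Higher positive charge → smaller ion, so Tl⁺ > Tl³⁺.

Tl⁺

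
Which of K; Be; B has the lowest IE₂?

IE_2 is the cost of taking one more electron from the +1 cation: K⁺ is the bare [Ar] core; Be⁺ still has 1 valence electron; B⁺ still has 2 valence electrons.
Core electrons are held far more tightly than valence electrons, so K tops the IE_2 order.
Valence configurations: Be⁺ [He]2s¹, B⁺ [He]2s².
The numbers (kJ/mol): K 3052, Be 1757, B 2427.
Overall IE_2 order: Be < B < K.

Be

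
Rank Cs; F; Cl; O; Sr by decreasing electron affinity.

O is in period 2, group 16; F is in period 2, group 17; Cl is in period 3, group 17; Sr is in period 5, group 2; Cs is in period 6, group 1.
Adding an electron releases more energy for atoms nearer the top right (short of the noble gases).
Here both period and group differ, so the two effects have to be weighed against each other.
Cs > Sr: this pair runs against the simple trend — see the exception note.
O > Cs: both effects reinforce here, so O is clearly the higher of the two.
F > O: both are in period 2; the period trend gives F the larger value.
Cl > F: this pair runs against the simple trend — see the exception note.
Note the exception: Cs has a higher electron affinity than Sr, contrary to the simple trend — adding an electron to Sr (ns²) has to open a new, higher-energy np subshell, which is unfavourable.
Note the exception: Cl has a higher electron affinity than F, contrary to the simple trend — F's small 2p subshell makes the incoming electron feel strong e⁻–e⁻ repulsion, so Cl actually releases more energy on gaining an electron.
Approximate values (kJ/mol): O 141, F 328, Cl 349, Sr 5, Cs 46.
So from highest to lowest: Cl > F > O > Cs > Sr.

Cl > F > O > Cs > Sr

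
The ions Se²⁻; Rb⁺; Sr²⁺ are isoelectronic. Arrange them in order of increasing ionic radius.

Sr²⁺ < Rb⁺ < Se²⁻

All of these have 36 electrons, so size is governed by nuclear charge alone: the more protons, the stronger the pull on the same electron cloud, and the smaller the ion.
Nuclear charges: Sr²⁺ (Z=38), Rb⁺ (Z=37), Se²⁻ (Z=34).
Smallest to largest: Sr²⁺ < Rb⁺ < Se²⁻.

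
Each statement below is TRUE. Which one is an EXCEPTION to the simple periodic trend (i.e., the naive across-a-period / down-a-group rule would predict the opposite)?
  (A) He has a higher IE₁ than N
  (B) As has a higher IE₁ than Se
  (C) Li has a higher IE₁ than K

(B)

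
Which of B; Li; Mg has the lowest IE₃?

The third ionization energy removes an electron from the +2 ion. For each element: B²⁺ still has 1 valence electron; Li²⁺ is already 1 electron into the core; Mg²⁺ is the bare [Ne] core.
Core electrons are held far more tightly than valence electrons, so Mg and Li top the IE_3 order.
The numbers (kJ/mol): B 3660, Li 11815, Mg 7733.
Overall IE_3 order: B < Mg < Li.

B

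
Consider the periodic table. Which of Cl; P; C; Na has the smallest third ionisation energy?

After 2 electrons have been removed, what remains? Cl²⁺ still has 5 valence electrons; P²⁺ still has 3 valence electrons; C²⁺ still has 2 valence electrons; Na²⁺ is already 1 electron into the core.
Pulling an electron out of a noble-gas core costs far more than removing a remaining valence electron, so Na sits at the high end of IE_3.
Valence configurations: Cl²⁺ [Ne]3s²3p³, P²⁺ [Ne]3s²3p¹, C²⁺ [He]2s².
Approximate IE_3 values (kJ/mol): Cl 3822, P 2914, C 4620, Na 6910.
Hence IE_3: P < Cl < C < Na.

P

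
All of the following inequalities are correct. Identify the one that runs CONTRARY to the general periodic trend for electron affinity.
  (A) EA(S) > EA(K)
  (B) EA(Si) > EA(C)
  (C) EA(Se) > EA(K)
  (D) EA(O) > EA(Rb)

The general trend: electron affinity increases across a period and decreases down a group.
(A) S (period 3, group 16) vs K (period 4, group 1): the stated order agrees with the simple trend.
(B) Si (period 3, group 14) vs C (period 2, group 14): the stated order contradicts the simple trend.
(C) Se (period 4, group 16) vs K (period 4, group 1): the stated order agrees with the simple trend.
(D) O (period 2, group 16) vs Rb (period 5, group 1): the stated order agrees with the simple trend.
The exception is (B): Si's larger, more diffuse 3p orbitals accept an added electron slightly more readily than C's compact 2p.

(B)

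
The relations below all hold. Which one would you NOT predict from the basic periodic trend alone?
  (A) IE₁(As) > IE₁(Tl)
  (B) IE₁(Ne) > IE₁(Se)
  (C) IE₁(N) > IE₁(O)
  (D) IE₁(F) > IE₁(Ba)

(C)

The general trend: first ionization energy increases across a period and decreases down a group.
(A) As (period 4, group 15) vs Tl (period 6, group 13): the stated order agrees with the simple trend.
(B) Ne (period 2, group 18) vs Se (period 4, group 16): the stated order agrees with the simple trend.
(C) N (period 2, group 15) vs O (period 2, group 16): the stated order contradicts the simple trend.
(D) F (period 2, group 17) vs Ba (period 6, group 2): the stated order agrees with the simple trend.
The exception is (C): pairing an electron in O's 2p⁴ costs repulsion energy, so O ionizes more easily than half-filled N (2p³).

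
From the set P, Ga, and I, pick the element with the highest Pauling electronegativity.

I

P is in period 3, group 15; Ga is in period 4, group 13; I is in period 5, group 17.
Smaller atoms with higher effective nuclear charge are more electronegative.
These span different periods and groups, so the two trends combine.
P > Ga: both effects reinforce here, so P is clearly the higher of the two.
I > P: period and group pull opposite ways; the across-period shift dominates (2.66 vs 2.19).
Approximate values (Pauling): P 2.19, Ga 1.81, I 2.66.
The highest Pauling electronegativity among these belongs to I.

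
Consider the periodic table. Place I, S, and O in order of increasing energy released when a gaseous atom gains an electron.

Adding an electron releases more energy for atoms nearer the top right (short of the noble gases).
Neither a single period nor a single group — weigh both effects.
S > O: this pair runs against the simple trend — see the exception note.
I > S: the two effects oppose for this pair; the across-period effect wins (295 vs 200 kJ/mol).
Note the exception: S has a higher electron affinity than O, contrary to the simple trend — the compact 2p subshell of O repels the added electron more than S's larger 3p does.
Approximate values (kJ/mol): O 141, S 200, I 295.
So from lowest to highest: O < S < I.

O < S < I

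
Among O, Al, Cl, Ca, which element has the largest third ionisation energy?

O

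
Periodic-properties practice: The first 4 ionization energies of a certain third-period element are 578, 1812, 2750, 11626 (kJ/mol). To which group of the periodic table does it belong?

Group 13

Look for the largest jump between consecutive ionization energies: IE4/IE3 ≈ 4.2, far larger than any earlier ratio.
That jump marks the point where a core electron is being removed. So the atom has 3 valence electrons.
A main-group element with 3 valence electrons is in group 13.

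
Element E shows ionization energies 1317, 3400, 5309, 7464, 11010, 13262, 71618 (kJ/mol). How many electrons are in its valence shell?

6

Look for the largest jump between consecutive ionization energies: IE7/IE6 ≈ 5.4, far larger than any earlier ratio.
That jump marks the point where a core electron is being removed. So the atom has 6 valence electrons.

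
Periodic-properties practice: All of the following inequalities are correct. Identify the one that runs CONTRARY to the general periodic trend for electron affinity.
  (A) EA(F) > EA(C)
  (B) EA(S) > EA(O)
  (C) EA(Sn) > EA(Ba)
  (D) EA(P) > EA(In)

The general trend: electron affinity increases across a period and decreases down a group.
(A) F (period 2, group 17) vs C (period 2, group 14): the stated order agrees with the simple trend.
(B) S (period 3, group 16) vs O (period 2, group 16): the stated order contradicts the simple trend.
(C) Sn (period 5, group 14) vs Ba (period 6, group 2): the stated order agrees with the simple trend.
(D) P (period 3, group 15) vs In (period 5, group 13): the stated order agrees with the simple trend.
The exception is (B): the compact 2p subshell of O repels the added electron more than S's larger 3p does.

(B)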